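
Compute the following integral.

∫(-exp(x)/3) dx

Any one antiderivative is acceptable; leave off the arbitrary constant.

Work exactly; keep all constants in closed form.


Answer: -exp(x)/3.


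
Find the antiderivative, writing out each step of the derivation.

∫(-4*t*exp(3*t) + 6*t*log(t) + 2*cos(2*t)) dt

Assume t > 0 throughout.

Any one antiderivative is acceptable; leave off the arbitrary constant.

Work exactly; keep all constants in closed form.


Step 1. Rewrite: now ∫(-4*t*exp(3*t)) dt + ∫(6*t*log(t)) dt + ∫(2*cos(2*t)) dt.
Step 2. Integrate ∫(-4*t*exp(3*t)) dt by parts with u = t, dv = (-4*exp(3*t)) dt, so v = -4*exp(3*t)/3: now -4*t*exp(3*t)/3 + ∫(6*t*log(t)) dt + ∫(4*exp(3*t)/3) dt + ∫(2*cos(2*t)) dt.
Step 3. Evaluate the standard form: now -4*t*exp(3*t)/3 + 4*exp(3*t)/9 + ∫(6*t*log(t)) dt + ∫(2*cos(2*t)) dt.
Step 4. Integrate ∫(6*t*log(t)) dt by parts with u = log(t), dv = (6*t) dt, so v = 3*t**2 [assuming t > 0]: now 3*t**2*log(t) - 4*t*exp(3*t)/3 + 4*exp(3*t)/9 + ∫(-3*t) dt + ∫(2*cos(2*t)) dt.
Step 5. Evaluate the standard form: now 3*t**2*log(t) - 3*t**2/2 - 4*t*exp(3*t)/3 + 4*exp(3*t)/9 + ∫(2*cos(2*t)) dt.
Step 6. Evaluate the standard form: now 3*t**2*log(t) - 3*t**2/2 - 4*t*exp(3*t)/3 + 4*exp(3*t)/9 + sin(2*t).
Answer: 3*t**2*log(t) - 3*t**2/2 - 4*t*exp(3*t)/3 + 4*exp(3*t)/9 + sin(2*t).


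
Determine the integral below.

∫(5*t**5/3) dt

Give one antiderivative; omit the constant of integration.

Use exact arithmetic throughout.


Answer: 5*t**6/18.


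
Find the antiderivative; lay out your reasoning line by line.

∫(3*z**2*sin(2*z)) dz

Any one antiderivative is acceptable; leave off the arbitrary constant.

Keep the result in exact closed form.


Step 1. Integrate ∫(3*z**2*sin(2*z)) dz by parts with u = z**2, dv = (3*sin(2*z)) dz, so v = -3*cos(2*z)/2: now -3*z**2*cos(2*z)/2 + ∫(3*z*cos(2*z)) dz.
Step 2. Integrate ∫(3*z*cos(2*z)) dz by parts with u = z, dv = (3*cos(2*z)) dz, so v = 3*sin(2*z)/2: now -3*z**2*cos(2*z)/2 + 3*z*sin(2*z)/2 + ∫(-3*sin(2*z)/2) dz.
Step 3. Evaluate the standard form: now -3*z**2*cos(2*z)/2 + 3*z*sin(2*z)/2 + 3*cos(2*z)/4.
Answer: -3*z**2*cos(2*z)/2 + 3*z*sin(2*z)/2 + 3*cos(2*z)/4.


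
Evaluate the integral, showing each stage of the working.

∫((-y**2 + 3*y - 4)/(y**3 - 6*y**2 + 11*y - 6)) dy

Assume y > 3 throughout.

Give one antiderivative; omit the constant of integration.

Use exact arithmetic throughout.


Step 1. Decompose ∫((-y**2 + 3*y - 4)/(y**3 - 6*y**2 + 11*y - 6)) dy by partial fractions, (-y**2 + 3*y - 4)/(y**3 - 6*y**2 + 11*y - 6) = -1/(y - 1) + 2/(y - 2) - 2/(y - 3): now ∫(-2/(y - 3)) dy + ∫(2/(y - 2)) dy + ∫(-1/(y - 1)) dy.
Step 2. Evaluate the standard form [assuming y > 2]: now 2*log(y - 2) + ∫(-2/(y - 3)) dy + ∫(-1/(y - 1)) dy.
Step 3. Evaluate the standard form [assuming y > 1]: now 2*log(y - 2) - log(y - 1) + ∫(-2/(y - 3)) dy.
Step 4. Evaluate the standard form [assuming y > 3]: now -2*log(y - 3) + 2*log(y - 2) - log(y - 1).
Answer: -2*log(y - 3) + 2*log(y - 2) - log(y - 1).


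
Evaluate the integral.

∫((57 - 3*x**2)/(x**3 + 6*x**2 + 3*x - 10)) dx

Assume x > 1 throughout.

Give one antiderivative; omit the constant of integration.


Answer: 3*log(x - 1) - 5*log(x + 2) - log(x + 5).


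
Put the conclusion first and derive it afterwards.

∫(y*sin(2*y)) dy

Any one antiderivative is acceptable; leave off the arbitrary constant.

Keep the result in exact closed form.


The answer is -y*cos(2*y)/2 + sin(2*y)/4.
Step 1. Integrate ∫(y*sin(2*y)) dy by parts with u = y, dv = (sin(2*y)) dy, so v = -cos(2*y)/2: now -y*cos(2*y)/2 + ∫(cos(2*y)/2) dy.
Step 2. Evaluate the standard form: now -y*cos(2*y)/2 + sin(2*y)/4.
Answer: -y*cos(2*y)/2 + sin(2*y)/4.


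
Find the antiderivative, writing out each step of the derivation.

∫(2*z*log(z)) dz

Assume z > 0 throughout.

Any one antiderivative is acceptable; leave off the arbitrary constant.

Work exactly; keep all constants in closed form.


Step 1. Integrate ∫(2*z*log(z)) dz by parts with u = log(z), dv = (2*z) dz, so v = z**2 [assuming z > 0]: now z**2*log(z) + ∫(-z) dz.
Step 2. Evaluate the standard form: now z**2*log(z) - z**2/2.
Answer: z**2*log(z) - z**2/2.


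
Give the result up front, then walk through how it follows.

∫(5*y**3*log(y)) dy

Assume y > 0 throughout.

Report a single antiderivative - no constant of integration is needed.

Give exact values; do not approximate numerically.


The answer is 5*y**4*log(y)/4 - 5*y**4/16.
Step 1. Integrate ∫(5*y**3*log(y)) dy by parts with u = log(y), dv = (5*y**3) dy, so v = 5*y**4/4 [assuming y > 0]: now 5*y**4*log(y)/4 + ∫(-5*y**3/4) dy.
Step 2. Evaluate the standard form: now 5*y**4*log(y)/4 - 5*y**4/16.
Answer: 5*y**4*log(y)/4 - 5*y**4/16.


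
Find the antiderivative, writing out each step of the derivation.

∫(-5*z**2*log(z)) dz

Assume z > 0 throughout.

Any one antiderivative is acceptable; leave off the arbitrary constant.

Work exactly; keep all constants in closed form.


Step 1. Integrate ∫(-5*z**2*log(z)) dz by parts with u = log(z), dv = (-5*z**2) dz, so v = -5*z**3/3 [assuming z > 0]: now -5*z**3*log(z)/3 + ∫(5*z**2/3) dz.
Step 2. Evaluate the standard form: now -5*z**3*log(z)/3 + 5*z**3/9.
Answer: -5*z**3*log(z)/3 + 5*z**3/9.


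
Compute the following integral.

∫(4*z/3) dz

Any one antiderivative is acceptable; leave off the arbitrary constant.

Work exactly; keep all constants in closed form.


Answer: 2*z**2/3.


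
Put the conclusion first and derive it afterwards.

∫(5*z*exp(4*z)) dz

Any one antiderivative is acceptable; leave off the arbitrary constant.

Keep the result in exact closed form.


The answer is 5*z*exp(4*z)/4 - 5*exp(4*z)/16.
Step 1. Integrate ∫(5*z*exp(4*z)) dz by parts with u = z, dv = (5*exp(4*z)) dz, so v = 5*exp(4*z)/4: now 5*z*exp(4*z)/4 + ∫(-5*exp(4*z)/4) dz.
Step 2. Evaluate the standard form: now 5*z*exp(4*z)/4 - 5*exp(4*z)/16.
Answer: 5*z*exp(4*z)/4 - 5*exp(4*z)/16.


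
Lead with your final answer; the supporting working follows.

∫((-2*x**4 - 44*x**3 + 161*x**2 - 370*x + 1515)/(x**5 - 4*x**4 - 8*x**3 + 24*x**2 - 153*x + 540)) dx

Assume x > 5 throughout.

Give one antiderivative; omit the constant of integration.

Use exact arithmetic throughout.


The answer is -5*log(x - 5) - 2*log(x - 3) + 5*log(x + 4) - atan(x/3)/3.
Step 1. Decompose ∫((-2*x**4 - 44*x**3 + 161*x**2 - 370*x + 1515)/(x**5 - 4*x**4 - 8*x**3 + 24*x**2 - 153*x + 540)) dx by partial fractions, (-2*x**4 - 44*x**3 + 161*x**2 - 370*x + 1515)/(x**5 - 4*x**4 - 8*x**3 + 24*x**2 - 153*x + 540) = -1/(x**2 + 9) + 5/(x + 4) - 2/(x - 3) - 5/(x - 5): now ∫(-5/(x - 5)) dx + ∫(-2/(x - 3)) dx + ∫(5/(x + 4)) dx + ∫(-1/(x**2 + 9)) dx.
Step 2. Evaluate the standard form [assuming x > -4]: now 5*log(x + 4) + ∫(-5/(x - 5)) dx + ∫(-2/(x - 3)) dx + ∫(-1/(x**2 + 9)) dx.
Step 3. Evaluate the standard form [assuming x > 5]: now -5*log(x - 5) + 5*log(x + 4) + ∫(-2/(x - 3)) dx + ∫(-1/(x**2 + 9)) dx.
Step 4. Evaluate the standard form [assuming x > 3]: now -5*log(x - 5) - 2*log(x - 3) + 5*log(x + 4) + ∫(-1/(x**2 + 9)) dx.
Step 5. Evaluate the standard form: now -5*log(x - 5) - 2*log(x - 3) + 5*log(x + 4) - atan(x/3)/3.
Answer: -5*log(x - 5) - 2*log(x - 3) + 5*log(x + 4) - atan(x/3)/3.


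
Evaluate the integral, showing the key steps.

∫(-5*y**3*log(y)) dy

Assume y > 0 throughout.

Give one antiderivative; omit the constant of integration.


Step 1. Integrate ∫(-5*y**3*log(y)) dy by parts with u = log(y), dv = (-5*y**3) dy, so v = -5*y**4/4 [assuming y > 0]: now -5*y**4*log(y)/4 + ∫(5*y**3/4) dy.
Step 2. Evaluate the standard form: now -5*y**4*log(y)/4 + 5*y**4/16.
Answer: -5*y**4*log(y)/4 + 5*y**4/16.


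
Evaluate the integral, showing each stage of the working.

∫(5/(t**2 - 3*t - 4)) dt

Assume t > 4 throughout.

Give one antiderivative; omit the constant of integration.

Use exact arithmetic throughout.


Step 1. Decompose ∫(5/(t**2 - 3*t - 4)) dt by partial fractions, 5/(t**2 - 3*t - 4) = -1/(t + 1) + 1/(t - 4): now ∫(1/(t - 4)) dt + ∫(-1/(t + 1)) dt.
Step 2. Evaluate the standard form [assuming t > 4]: now log(t - 4) + ∫(-1/(t + 1)) dt.
Step 3. Evaluate the standard form [assuming t > -1]: now log(t - 4) - log(t + 1).
Answer: log(t - 4) - log(t + 1).


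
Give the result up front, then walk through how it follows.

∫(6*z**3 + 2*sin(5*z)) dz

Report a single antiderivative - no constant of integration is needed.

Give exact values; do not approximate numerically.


The answer is 3*z**4/2 - 2*cos(5*z)/5.
Step 1. Rewrite: now ∫(6*z**3) dz + ∫(2*sin(5*z)) dz.
Step 2. Evaluate the standard form: now -2*cos(5*z)/5 + ∫(6*z**3) dz.
Step 3. Evaluate the standard form: now 3*z**4/2 - 2*cos(5*z)/5.
Answer: 3*z**4/2 - 2*cos(5*z)/5.


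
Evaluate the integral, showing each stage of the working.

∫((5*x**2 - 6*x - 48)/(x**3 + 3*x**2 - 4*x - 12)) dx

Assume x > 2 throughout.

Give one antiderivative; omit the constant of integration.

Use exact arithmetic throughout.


Step 1. Decompose ∫((5*x**2 - 6*x - 48)/(x**3 + 3*x**2 - 4*x - 12)) dx by partial fractions, (5*x**2 - 6*x - 48)/(x**3 + 3*x**2 - 4*x - 12) = 3/(x + 3) + 4/(x + 2) - 2/(x - 2): now ∫(-2/(x - 2)) dx + ∫(4/(x + 2)) dx + ∫(3/(x + 3)) dx.
Step 2. Evaluate the standard form [assuming x > 2]: now -2*log(x - 2) + ∫(4/(x + 2)) dx + ∫(3/(x + 3)) dx.
Step 3. Evaluate the standard form [assuming x > -2]: now -2*log(x - 2) + 4*log(x + 2) + ∫(3/(x + 3)) dx.
Step 4. Evaluate the standard form [assuming x > -3]: now -2*log(x - 2) + 4*log(x + 2) + 3*log(x + 3).
Answer: -2*log(x - 2) + 4*log(x + 2) + 3*log(x + 3).


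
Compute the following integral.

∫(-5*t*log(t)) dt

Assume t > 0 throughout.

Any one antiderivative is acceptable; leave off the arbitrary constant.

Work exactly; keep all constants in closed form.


Answer: -5*t**2*log(t)/2 + 5*t**2/4.


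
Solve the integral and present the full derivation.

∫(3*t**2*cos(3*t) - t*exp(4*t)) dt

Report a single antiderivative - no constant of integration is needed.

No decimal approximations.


Step 1. Rewrite: now ∫(-t*exp(4*t)) dt + ∫(3*t**2*cos(3*t)) dt.
Step 2. Integrate ∫(3*t**2*cos(3*t)) dt by parts with u = t**2, dv = (3*cos(3*t)) dt, so v = sin(3*t): now t**2*sin(3*t) + ∫(-t*exp(4*t)) dt + ∫(-2*t*sin(3*t)) dt.
Step 3. Integrate ∫(-2*t*sin(3*t)) dt by parts with u = t, dv = (-2*sin(3*t)) dt, so v = 2*cos(3*t)/3: now t**2*sin(3*t) + 2*t*cos(3*t)/3 + ∫(-t*exp(4*t)) dt + ∫(-2*cos(3*t)/3) dt.
Step 4. Evaluate the standard form: now t**2*sin(3*t) + 2*t*cos(3*t)/3 - 2*sin(3*t)/9 + ∫(-t*exp(4*t)) dt.
Step 5. Integrate ∫(-t*exp(4*t)) dt by parts with u = t, dv = (-exp(4*t)) dt, so v = -exp(4*t)/4: now t**2*sin(3*t) - t*exp(4*t)/4 + 2*t*cos(3*t)/3 - 2*sin(3*t)/9 + ∫(exp(4*t)/4) dt.
Step 6. Evaluate the standard form: now t**2*sin(3*t) - t*exp(4*t)/4 + 2*t*cos(3*t)/3 + exp(4*t)/16 - 2*sin(3*t)/9.
Answer: t**2*sin(3*t) - t*exp(4*t)/4 + 2*t*cos(3*t)/3 + exp(4*t)/16 - 2*sin(3*t)/9.


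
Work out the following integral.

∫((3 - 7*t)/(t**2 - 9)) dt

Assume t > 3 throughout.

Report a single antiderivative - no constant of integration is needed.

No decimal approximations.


Answer: -3*log(t - 3) - 4*log(t + 3).


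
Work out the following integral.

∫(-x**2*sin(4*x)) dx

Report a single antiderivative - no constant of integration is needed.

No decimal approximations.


Answer: x**2*cos(4*x)/4 - x*sin(4*x)/8 - cos(4*x)/32.


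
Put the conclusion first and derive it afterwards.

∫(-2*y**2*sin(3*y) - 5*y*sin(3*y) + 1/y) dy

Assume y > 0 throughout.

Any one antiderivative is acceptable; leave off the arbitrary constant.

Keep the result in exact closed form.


The answer is 2*y**2*cos(3*y)/3 - 4*y*sin(3*y)/9 + 5*y*cos(3*y)/3 + log(y) - 5*sin(3*y)/9 - 4*cos(3*y)/27.
Step 1. Rewrite: now ∫(1/y) dy + ∫(-5*y*sin(3*y)) dy + ∫(-2*y**2*sin(3*y)) dy.
Step 2. Integrate ∫(-2*y**2*sin(3*y)) dy by parts with u = y**2, dv = (-2*sin(3*y)) dy, so v = 2*cos(3*y)/3: now 2*y**2*cos(3*y)/3 + ∫(1/y) dy + ∫(-5*y*sin(3*y)) dy + ∫(-4*y*cos(3*y)/3) dy.
Step 3. Integrate ∫(-4*y*cos(3*y)/3) dy by parts with u = y, dv = (-4*cos(3*y)/3) dy, so v = -4*sin(3*y)/9: now 2*y**2*cos(3*y)/3 - 4*y*sin(3*y)/9 + ∫(1/y) dy + ∫(-5*y*sin(3*y)) dy + ∫(4*sin(3*y)/9) dy.
Step 4. Evaluate the standard form: now 2*y**2*cos(3*y)/3 - 4*y*sin(3*y)/9 - 4*cos(3*y)/27 + ∫(1/y) dy + ∫(-5*y*sin(3*y)) dy.
Step 5. Integrate ∫(-5*y*sin(3*y)) dy by parts with u = y, dv = (-5*sin(3*y)) dy, so v = 5*cos(3*y)/3: now 2*y**2*cos(3*y)/3 - 4*y*sin(3*y)/9 + 5*y*cos(3*y)/3 - 4*cos(3*y)/27 + ∫(1/y) dy + ∫(-5*cos(3*y)/3) dy.
Step 6. Evaluate the standard form: now 2*y**2*cos(3*y)/3 - 4*y*sin(3*y)/9 + 5*y*cos(3*y)/3 - 5*sin(3*y)/9 - 4*cos(3*y)/27 + ∫(1/y) dy.
Step 7. Evaluate the standard form [assuming y > 0]: now 2*y**2*cos(3*y)/3 - 4*y*sin(3*y)/9 + 5*y*cos(3*y)/3 + log(y) - 5*sin(3*y)/9 - 4*cos(3*y)/27.
Answer: 2*y**2*cos(3*y)/3 - 4*y*sin(3*y)/9 + 5*y*cos(3*y)/3 + log(y) - 5*sin(3*y)/9 - 4*cos(3*y)/27.


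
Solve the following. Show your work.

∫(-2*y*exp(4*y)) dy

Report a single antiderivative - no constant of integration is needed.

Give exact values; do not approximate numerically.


Step 1. Integrate ∫(-2*y*exp(4*y)) dy by parts with u = y, dv = (-2*exp(4*y)) dy, so v = -exp(4*y)/2: now -y*exp(4*y)/2 + ∫(exp(4*y)/2) dy.
Step 2. Evaluate the standard form: now -y*exp(4*y)/2 + exp(4*y)/8.
Answer: -y*exp(4*y)/2 + exp(4*y)/8.


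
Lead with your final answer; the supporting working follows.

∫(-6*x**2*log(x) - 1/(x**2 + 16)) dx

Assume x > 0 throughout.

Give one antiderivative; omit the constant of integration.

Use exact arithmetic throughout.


The answer is -2*x**3*log(x) + 2*x**3/3 - atan(x/4)/4.
Step 1. Rewrite: now ∫(-6*x**2*log(x)) dx + ∫(-1/(x**2 + 16)) dx.
Step 2. Evaluate the standard form: now -atan(x/4)/4 + ∫(-6*x**2*log(x)) dx.
Step 3. Integrate ∫(-6*x**2*log(x)) dx by parts with u = log(x), dv = (-6*x**2) dx, so v = -2*x**3 [assuming x > 0]: now -2*x**3*log(x) - atan(x/4)/4 + ∫(2*x**2) dx.
Step 4. Evaluate the standard form: now -2*x**3*log(x) + 2*x**3/3 - atan(x/4)/4.
Answer: -2*x**3*log(x) + 2*x**3/3 - atan(x/4)/4.


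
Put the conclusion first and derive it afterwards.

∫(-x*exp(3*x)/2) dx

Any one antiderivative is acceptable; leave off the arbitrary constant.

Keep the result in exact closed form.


The answer is -x*exp(3*x)/6 + exp(3*x)/18.
Step 1. Integrate ∫(-x*exp(3*x)/2) dx by parts with u = x, dv = (-exp(3*x)/2) dx, so v = -exp(3*x)/6: now -x*exp(3*x)/6 + ∫(exp(3*x)/6) dx.
Step 2. Evaluate the standard form: now -x*exp(3*x)/6 + exp(3*x)/18.
Answer: -x*exp(3*x)/6 + exp(3*x)/18.


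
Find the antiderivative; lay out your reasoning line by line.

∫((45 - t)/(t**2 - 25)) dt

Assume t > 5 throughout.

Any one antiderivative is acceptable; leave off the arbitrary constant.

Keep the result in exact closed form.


Step 1. Decompose ∫((45 - t)/(t**2 - 25)) dt by partial fractions, (45 - t)/(t**2 - 25) = -5/(t + 5) + 4/(t - 5): now ∫(4/(t - 5)) dt + ∫(-5/(t + 5)) dt.
Step 2. Evaluate the standard form [assuming t > 5]: now 4*log(t - 5) + ∫(-5/(t + 5)) dt.
Step 3. Evaluate the standard form [assuming t > -5]: now 4*log(t - 5) - 5*log(t + 5).
Answer: 4*log(t - 5) - 5*log(t + 5).


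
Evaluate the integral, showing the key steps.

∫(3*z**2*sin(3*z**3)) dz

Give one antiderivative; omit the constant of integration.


Step 1. Substitute u = z**3, turning ∫(3*z**2*sin(3*z**3)) dz into ∫(sin(3*u)) du: now ∫(sin(3*u)) du.
Step 2. Evaluate the standard form: now -cos(3*u)/3.
Step 3. Substitute back u = z**3: now -cos(3*z**3)/3.
Answer: -cos(3*z**3)/3.


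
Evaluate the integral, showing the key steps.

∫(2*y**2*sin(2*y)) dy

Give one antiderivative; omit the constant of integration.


Step 1. Integrate ∫(2*y**2*sin(2*y)) dy by parts with u = y**2, dv = (2*sin(2*y)) dy, so v = -cos(2*y): now -y**2*cos(2*y) + ∫(2*y*cos(2*y)) dy.
Step 2. Integrate ∫(2*y*cos(2*y)) dy by parts with u = y, dv = (2*cos(2*y)) dy, so v = sin(2*y): now -y**2*cos(2*y) + y*sin(2*y) + ∫(-sin(2*y)) dy.
Step 3. Evaluate the standard form: now -y**2*cos(2*y) + y*sin(2*y) + cos(2*y)/2.
Answer: -y**2*cos(2*y) + y*sin(2*y) + cos(2*y)/2.


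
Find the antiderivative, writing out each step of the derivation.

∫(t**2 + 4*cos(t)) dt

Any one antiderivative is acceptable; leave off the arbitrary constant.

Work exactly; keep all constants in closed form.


Step 1. Rewrite: now ∫(t**2) dt + ∫(4*cos(t)) dt.
Step 2. Evaluate the standard form: now t**3/3 + ∫(4*cos(t)) dt.
Step 3. Evaluate the standard form: now t**3/3 + 4*sin(t).
Answer: t**3/3 + 4*sin(t).


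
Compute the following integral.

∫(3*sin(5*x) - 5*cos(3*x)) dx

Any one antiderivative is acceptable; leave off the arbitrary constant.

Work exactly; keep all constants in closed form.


Answer: -5*sin(3*x)/3 - 3*cos(5*x)/5.


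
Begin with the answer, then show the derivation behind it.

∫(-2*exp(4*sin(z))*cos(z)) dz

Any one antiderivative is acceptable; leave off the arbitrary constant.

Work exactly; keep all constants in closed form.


The answer is -exp(4*sin(z))/2.
Step 1. Substitute u = sin(z), turning ∫(-2*exp(4*sin(z))*cos(z)) dz into ∫(-2*exp(4*u)) du: now ∫(-2*exp(4*u)) du.
Step 2. Evaluate the standard form: now -exp(4*u)/2.
Step 3. Substitute back u = sin(z): now -exp(4*sin(z))/2.
Answer: -exp(4*sin(z))/2.


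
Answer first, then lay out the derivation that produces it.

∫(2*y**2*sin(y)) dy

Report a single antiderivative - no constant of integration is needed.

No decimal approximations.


The answer is -2*y**2*cos(y) + 4*y*sin(y) + 4*cos(y).
Step 1. Integrate ∫(2*y**2*sin(y)) dy by parts with u = y**2, dv = (2*sin(y)) dy, so v = -2*cos(y): now -2*y**2*cos(y) + ∫(4*y*cos(y)) dy.
Step 2. Integrate ∫(4*y*cos(y)) dy by parts with u = y, dv = (4*cos(y)) dy, so v = 4*sin(y): now -2*y**2*cos(y) + 4*y*sin(y) + ∫(-4*sin(y)) dy.
Step 3. Evaluate the standard form: now -2*y**2*cos(y) + 4*y*sin(y) + 4*cos(y).
Answer: -2*y**2*cos(y) + 4*y*sin(y) + 4*cos(y).


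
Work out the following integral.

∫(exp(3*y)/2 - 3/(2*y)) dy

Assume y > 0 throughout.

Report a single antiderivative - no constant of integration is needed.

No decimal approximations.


Answer: exp(3*y)/6 - 3*log(y)/2.


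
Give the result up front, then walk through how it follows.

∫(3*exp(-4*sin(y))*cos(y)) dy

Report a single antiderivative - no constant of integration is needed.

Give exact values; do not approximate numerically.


The answer is -3*exp(-4*sin(y))/4.
Step 1. Substitute u = sin(y), turning ∫(3*exp(-4*sin(y))*cos(y)) dy into ∫(3*exp(-4*u)) du: now ∫(3*exp(-4*u)) du.
Step 2. Evaluate the standard form: now -3*exp(-4*u)/4.
Step 3. Substitute back u = sin(y): now -3*exp(-4*sin(y))/4.
Answer: -3*exp(-4*sin(y))/4.


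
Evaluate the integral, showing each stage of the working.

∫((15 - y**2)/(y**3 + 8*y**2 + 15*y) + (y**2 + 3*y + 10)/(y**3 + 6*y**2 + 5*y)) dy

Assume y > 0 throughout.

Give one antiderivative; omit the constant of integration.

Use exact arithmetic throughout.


Step 1. Rewrite: now ∫((15 - y**2)/(y**3 + 8*y**2 + 15*y)) dy + ∫((y**2 + 3*y + 10)/(y**3 + 6*y**2 + 5*y)) dy.
Step 2. Decompose ∫((y**2 + 3*y + 10)/(y**3 + 6*y**2 + 5*y)) dy by partial fractions, (y**2 + 3*y + 10)/(y**3 + 6*y**2 + 5*y) = 1/(y + 5) - 2/(y + 1) + 2/y: now ∫(2/y) dy + ∫((15 - y**2)/(y**3 + 8*y**2 + 15*y)) dy + ∫(-2/(y + 1)) dy + ∫(1/(y + 5)) dy.
Step 3. Evaluate the standard form [assuming y > -1]: now -2*log(y + 1) + ∫(2/y) dy + ∫((15 - y**2)/(y**3 + 8*y**2 + 15*y)) dy + ∫(1/(y + 5)) dy.
Step 4. Evaluate the standard form [assuming y > -5]: now -2*log(y + 1) + log(y + 5) + ∫(2/y) dy + ∫((15 - y**2)/(y**3 + 8*y**2 + 15*y)) dy.
Step 5. Evaluate the standard form [assuming y > 0]: now 2*log(y) - 2*log(y + 1) + log(y + 5) + ∫((15 - y**2)/(y**3 + 8*y**2 + 15*y)) dy.
Step 6. Decompose ∫((15 - y**2)/(y**3 + 8*y**2 + 15*y)) dy by partial fractions, (15 - y**2)/(y**3 + 8*y**2 + 15*y) = -1/(y + 5) - 1/(y + 3) + 1/y: now 2*log(y) - 2*log(y + 1) + log(y + 5) + ∫(1/y) dy + ∫(-1/(y + 3)) dy + ∫(-1/(y + 5)) dy.
Step 7. Evaluate the standard form [assuming y > 0]: now 3*log(y) - 2*log(y + 1) + log(y + 5) + ∫(-1/(y + 3)) dy + ∫(-1/(y + 5)) dy.
Step 8. Evaluate the standard form [assuming y > -5]: now 3*log(y) - 2*log(y + 1) + ∫(-1/(y + 3)) dy.
Step 9. Evaluate the standard form [assuming y > -3]: now 3*log(y) - 2*log(y + 1) - log(y + 3).
Answer: 3*log(y) - 2*log(y + 1) - log(y + 3).


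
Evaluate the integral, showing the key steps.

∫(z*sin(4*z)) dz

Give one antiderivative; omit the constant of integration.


Step 1. Integrate ∫(z*sin(4*z)) dz by parts with u = z, dv = (sin(4*z)) dz, so v = -cos(4*z)/4: now -z*cos(4*z)/4 + ∫(cos(4*z)/4) dz.
Step 2. Evaluate the standard form: now -z*cos(4*z)/4 + sin(4*z)/16.
Answer: -z*cos(4*z)/4 + sin(4*z)/16.


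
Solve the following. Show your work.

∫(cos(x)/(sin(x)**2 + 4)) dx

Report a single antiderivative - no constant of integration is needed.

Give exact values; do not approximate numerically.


Step 1. Substitute u = sin(x), turning ∫(cos(x)/(sin(x)**2 + 4)) dx into ∫(1/(u**2 + 4)) du: now ∫(1/(u**2 + 4)) du.
Step 2. Evaluate the standard form: now atan(u/2)/2.
Step 3. Substitute back u = sin(x): now atan(sin(x)/2)/2.
Answer: atan(sin(x)/2)/2.


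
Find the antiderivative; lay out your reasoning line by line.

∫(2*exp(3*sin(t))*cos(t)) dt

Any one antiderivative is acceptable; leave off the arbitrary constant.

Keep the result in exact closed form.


Step 1. Substitute u = sin(t), turning ∫(2*exp(3*sin(t))*cos(t)) dt into ∫(2*exp(3*u)) du: now ∫(2*exp(3*u)) du.
Step 2. Evaluate the standard form: now 2*exp(3*u)/3.
Step 3. Substitute back u = sin(t): now 2*exp(3*sin(t))/3.
Answer: 2*exp(3*sin(t))/3.


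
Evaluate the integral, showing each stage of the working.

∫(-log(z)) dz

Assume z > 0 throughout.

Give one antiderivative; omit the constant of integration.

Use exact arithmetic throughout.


Step 1. Integrate ∫(-log(z)) dz by parts with u = log(z), dv = (-1) dz, so v = -z [assuming z > 0]: now -z*log(z) + ∫(1) dz.
Step 2. Evaluate the standard form: now -z*log(z) + z.
Answer: -z*log(z) + z.


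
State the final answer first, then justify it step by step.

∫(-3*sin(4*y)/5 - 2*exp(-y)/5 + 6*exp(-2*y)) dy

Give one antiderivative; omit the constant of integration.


The answer is 3*cos(4*y)/20 + 2*exp(-y)/5 - 3*exp(-2*y).
Step 1. Rewrite: now ∫(6*exp(-2*y)) dy + ∫(-2*exp(-y)/5) dy + ∫(-3*sin(4*y)/5) dy.
Step 2. Evaluate the standard form: now ∫(-2*exp(-y)/5) dy + ∫(-3*sin(4*y)/5) dy - 3*exp(-2*y).
Step 3. Evaluate the standard form: now 3*cos(4*y)/20 + ∫(-2*exp(-y)/5) dy - 3*exp(-2*y).
Step 4. Evaluate the standard form: now 3*cos(4*y)/20 + 2*exp(-y)/5 - 3*exp(-2*y).
Answer: 3*cos(4*y)/20 + 2*exp(-y)/5 - 3*exp(-2*y).


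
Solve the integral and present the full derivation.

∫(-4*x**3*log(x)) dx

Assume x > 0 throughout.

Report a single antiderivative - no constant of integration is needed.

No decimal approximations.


Step 1. Integrate ∫(-4*x**3*log(x)) dx by parts with u = log(x), dv = (-4*x**3) dx, so v = -x**4 [assuming x > 0]: now -x**4*log(x) + ∫(x**3) dx.
Step 2. Evaluate the standard form: now -x**4*log(x) + x**4/4.
Answer: -x**4*log(x) + x**4/4.


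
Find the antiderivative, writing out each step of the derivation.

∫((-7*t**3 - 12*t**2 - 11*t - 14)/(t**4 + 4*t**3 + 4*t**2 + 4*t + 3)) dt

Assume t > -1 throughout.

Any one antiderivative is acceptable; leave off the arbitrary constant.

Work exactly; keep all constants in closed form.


Step 1. Decompose ∫((-7*t**3 - 12*t**2 - 11*t - 14)/(t**4 + 4*t**3 + 4*t**2 + 4*t + 3)) dt by partial fractions, (-7*t**3 - 12*t**2 - 11*t - 14)/(t**4 + 4*t**3 + 4*t**2 + 4*t + 3) = -1/(t**2 + 1) - 5/(t + 3) - 2/(t + 1): now ∫(-2/(t + 1)) dt + ∫(-5/(t + 3)) dt + ∫(-1/(t**2 + 1)) dt.
Step 2. Evaluate the standard form [assuming t > -1]: now -2*log(t + 1) + ∫(-5/(t + 3)) dt + ∫(-1/(t**2 + 1)) dt.
Step 3. Evaluate the standard form [assuming t > -3]: now -2*log(t + 1) - 5*log(t + 3) + ∫(-1/(t**2 + 1)) dt.
Step 4. Evaluate the standard form: now -2*log(t + 1) - 5*log(t + 3) - atan(t).
Answer: -2*log(t + 1) - 5*log(t + 3) - atan(t).


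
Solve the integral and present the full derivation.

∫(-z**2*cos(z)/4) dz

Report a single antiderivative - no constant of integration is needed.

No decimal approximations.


Step 1. Integrate ∫(-z**2*cos(z)/4) dz by parts with u = z**2, dv = (-cos(z)/4) dz, so v = -sin(z)/4: now -z**2*sin(z)/4 + ∫(z*sin(z)/2) dz.
Step 2. Integrate ∫(z*sin(z)/2) dz by parts with u = z, dv = (sin(z)/2) dz, so v = -cos(z)/2: now -z**2*sin(z)/4 - z*cos(z)/2 + ∫(cos(z)/2) dz.
Step 3. Evaluate the standard form: now -z**2*sin(z)/4 - z*cos(z)/2 + sin(z)/2.
Answer: -z**2*sin(z)/4 - z*cos(z)/2 + sin(z)/2.


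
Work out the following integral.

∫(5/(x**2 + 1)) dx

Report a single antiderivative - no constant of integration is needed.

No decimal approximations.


Answer: 5*atan(x).


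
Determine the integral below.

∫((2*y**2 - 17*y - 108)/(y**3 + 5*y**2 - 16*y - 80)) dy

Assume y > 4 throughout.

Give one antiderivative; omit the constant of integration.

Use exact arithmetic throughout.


Answer: -2*log(y - 4) + log(y + 4) + 3*log(y + 5).


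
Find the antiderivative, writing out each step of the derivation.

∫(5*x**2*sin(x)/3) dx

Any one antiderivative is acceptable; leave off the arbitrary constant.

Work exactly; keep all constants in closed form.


Step 1. Integrate ∫(5*x**2*sin(x)/3) dx by parts with u = x**2, dv = (5*sin(x)/3) dx, so v = -5*cos(x)/3: now -5*x**2*cos(x)/3 + ∫(10*x*cos(x)/3) dx.
Step 2. Integrate ∫(10*x*cos(x)/3) dx by parts with u = x, dv = (10*cos(x)/3) dx, so v = 10*sin(x)/3: now -5*x**2*cos(x)/3 + 10*x*sin(x)/3 + ∫(-10*sin(x)/3) dx.
Step 3. Evaluate the standard form: now -5*x**2*cos(x)/3 + 10*x*sin(x)/3 + 10*cos(x)/3.
Answer: -5*x**2*cos(x)/3 + 10*x*sin(x)/3 + 10*cos(x)/3.


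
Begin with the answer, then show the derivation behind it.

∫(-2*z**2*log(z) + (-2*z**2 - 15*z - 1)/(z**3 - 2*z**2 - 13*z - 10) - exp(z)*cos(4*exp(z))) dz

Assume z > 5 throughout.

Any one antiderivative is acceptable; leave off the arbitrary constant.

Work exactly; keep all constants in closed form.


The answer is -2*z**3*log(z)/3 + 2*z**3/9 - 3*log(z - 5) - 2*log(z + 1) + 3*log(z + 2) - sin(4*exp(z))/4.
Step 1. Rewrite: now ∫(-2*z**2*log(z)) dz + ∫((-2*z**2 - 15*z - 1)/(z**3 - 2*z**2 - 13*z - 10)) dz + ∫(-exp(z)*cos(4*exp(z))) dz.
Step 2. Decompose ∫((-2*z**2 - 15*z - 1)/(z**3 - 2*z**2 - 13*z - 10)) dz by partial fractions, (-2*z**2 - 15*z - 1)/(z**3 - 2*z**2 - 13*z - 10) = 3/(z + 2) - 2/(z + 1) - 3/(z - 5): now ∫(-2*z**2*log(z)) dz + ∫(-exp(z)*cos(4*exp(z))) dz + ∫(-3/(z - 5)) dz + ∫(-2/(z + 1)) dz + ∫(3/(z + 2)) dz.
Step 3. Evaluate the standard form [assuming z > -1]: now -2*log(z + 1) + ∫(-2*z**2*log(z)) dz + ∫(-exp(z)*cos(4*exp(z))) dz + ∫(-3/(z - 5)) dz + ∫(3/(z + 2)) dz.
Step 4. Evaluate the standard form [assuming z > -2]: now -2*log(z + 1) + 3*log(z + 2) + ∫(-2*z**2*log(z)) dz + ∫(-exp(z)*cos(4*exp(z))) dz + ∫(-3/(z - 5)) dz.
Step 5. Evaluate the standard form [assuming z > 5]: now -3*log(z - 5) - 2*log(z + 1) + 3*log(z + 2) + ∫(-2*z**2*log(z)) dz + ∫(-exp(z)*cos(4*exp(z))) dz.
Step 6. Integrate ∫(-2*z**2*log(z)) dz by parts with u = log(z), dv = (-2*z**2) dz, so v = -2*z**3/3 [assuming z > 0]: now -2*z**3*log(z)/3 - 3*log(z - 5) - 2*log(z + 1) + 3*log(z + 2) + ∫(2*z**2/3) dz + ∫(-exp(z)*cos(4*exp(z))) dz.
Step 7. Evaluate the standard form: now -2*z**3*log(z)/3 + 2*z**3/9 - 3*log(z - 5) - 2*log(z + 1) + 3*log(z + 2) + ∫(-exp(z)*cos(4*exp(z))) dz.
Step 8. Substitute u = exp(z), turning ∫(-exp(z)*cos(4*exp(z))) dz into ∫(-cos(4*u)) du: now -2*z**3*log(z)/3 + 2*z**3/9 - 3*log(z - 5) - 2*log(z + 1) + 3*log(z + 2) + ∫(-cos(4*u)) du.
Step 9. Evaluate the standard form: now -2*z**3*log(z)/3 + 2*z**3/9 - 3*log(z - 5) - 2*log(z + 1) + 3*log(z + 2) - sin(4*u)/4.
Step 10. Substitute back u = exp(z): now -2*z**3*log(z)/3 + 2*z**3/9 - 3*log(z - 5) - 2*log(z + 1) + 3*log(z + 2) - sin(4*exp(z))/4.
Answer: -2*z**3*log(z)/3 + 2*z**3/9 - 3*log(z - 5) - 2*log(z + 1) + 3*log(z + 2) - sin(4*exp(z))/4.


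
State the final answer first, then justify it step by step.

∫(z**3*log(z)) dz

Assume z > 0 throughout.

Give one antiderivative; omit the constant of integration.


The answer is z**4*log(z)/4 - z**4/16.
Step 1. Integrate ∫(z**3*log(z)) dz by parts with u = log(z), dv = (z**3) dz, so v = z**4/4 [assuming z > 0]: now z**4*log(z)/4 + ∫(-z**3/4) dz.
Step 2. Evaluate the standard form: now z**4*log(z)/4 - z**4/16.
Answer: z**4*log(z)/4 - z**4/16.


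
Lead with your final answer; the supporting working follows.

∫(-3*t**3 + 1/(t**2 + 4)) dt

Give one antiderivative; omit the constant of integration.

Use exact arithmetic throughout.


The answer is -3*t**4/4 + atan(t/2)/2.
Step 1. Rewrite: now ∫(-3*t**3) dt + ∫(1/(t**2 + 4)) dt.
Step 2. Evaluate the standard form: now atan(t/2)/2 + ∫(-3*t**3) dt.
Step 3. Evaluate the standard form: now -3*t**4/4 + atan(t/2)/2.
Answer: -3*t**4/4 + atan(t/2)/2.


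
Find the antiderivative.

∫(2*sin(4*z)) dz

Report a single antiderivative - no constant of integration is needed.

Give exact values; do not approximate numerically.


Answer: -cos(4*z)/2.


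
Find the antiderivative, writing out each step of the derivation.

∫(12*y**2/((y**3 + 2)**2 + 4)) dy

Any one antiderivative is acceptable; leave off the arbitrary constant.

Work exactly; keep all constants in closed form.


Step 1. Substitute u = y**3 + 2, turning ∫(12*y**2/((y**3 + 2)**2 + 4)) dy into ∫(4/(u**2 + 4)) du: now ∫(4/(u**2 + 4)) du.
Step 2. Evaluate the standard form: now 2*atan(u/2).
Step 3. Substitute back u = y**3 + 2: now 2*atan(y**3/2 + 1).
Answer: 2*atan(y**3/2 + 1).


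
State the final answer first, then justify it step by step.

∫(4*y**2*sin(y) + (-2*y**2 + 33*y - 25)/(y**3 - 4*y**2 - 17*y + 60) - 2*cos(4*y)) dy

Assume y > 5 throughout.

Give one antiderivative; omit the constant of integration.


The answer is -4*y**2*cos(y) + 8*y*sin(y) + 5*log(y - 5) - 4*log(y - 3) - 3*log(y + 4) - sin(4*y)/2 + 8*cos(y).
Step 1. Rewrite: now ∫(4*y**2*sin(y)) dy + ∫((-2*y**2 + 33*y - 25)/(y**3 - 4*y**2 - 17*y + 60)) dy + ∫(-2*cos(4*y)) dy.
Step 2. Evaluate the standard form: now -sin(4*y)/2 + ∫(4*y**2*sin(y)) dy + ∫((-2*y**2 + 33*y - 25)/(y**3 - 4*y**2 - 17*y + 60)) dy.
Step 3. Decompose ∫((-2*y**2 + 33*y - 25)/(y**3 - 4*y**2 - 17*y + 60)) dy by partial fractions, (-2*y**2 + 33*y - 25)/(y**3 - 4*y**2 - 17*y + 60) = -3/(y + 4) - 4/(y - 3) + 5/(y - 5): now -sin(4*y)/2 + ∫(4*y**2*sin(y)) dy + ∫(5/(y - 5)) dy + ∫(-4/(y - 3)) dy + ∫(-3/(y + 4)) dy.
Step 4. Evaluate the standard form [assuming y > 3]: now -4*log(y - 3) - sin(4*y)/2 + ∫(4*y**2*sin(y)) dy + ∫(5/(y - 5)) dy + ∫(-3/(y + 4)) dy.
Step 5. Evaluate the standard form [assuming y > 5]: now 5*log(y - 5) - 4*log(y - 3) - sin(4*y)/2 + ∫(4*y**2*sin(y)) dy + ∫(-3/(y + 4)) dy.
Step 6. Evaluate the standard form [assuming y > -4]: now 5*log(y - 5) - 4*log(y - 3) - 3*log(y + 4) - sin(4*y)/2 + ∫(4*y**2*sin(y)) dy.
Step 7. Integrate ∫(4*y**2*sin(y)) dy by parts with u = y**2, dv = (4*sin(y)) dy, so v = -4*cos(y): now -4*y**2*cos(y) + 5*log(y - 5) - 4*log(y - 3) - 3*log(y + 4) - sin(4*y)/2 + ∫(8*y*cos(y)) dy.
Step 8. Integrate ∫(8*y*cos(y)) dy by parts with u = y, dv = (8*cos(y)) dy, so v = 8*sin(y): now -4*y**2*cos(y) + 8*y*sin(y) + 5*log(y - 5) - 4*log(y - 3) - 3*log(y + 4) - sin(4*y)/2 + ∫(-8*sin(y)) dy.
Step 9. Evaluate the standard form: now -4*y**2*cos(y) + 8*y*sin(y) + 5*log(y - 5) - 4*log(y - 3) - 3*log(y + 4) - sin(4*y)/2 + 8*cos(y).
Answer: -4*y**2*cos(y) + 8*y*sin(y) + 5*log(y - 5) - 4*log(y - 3) - 3*log(y + 4) - sin(4*y)/2 + 8*cos(y).


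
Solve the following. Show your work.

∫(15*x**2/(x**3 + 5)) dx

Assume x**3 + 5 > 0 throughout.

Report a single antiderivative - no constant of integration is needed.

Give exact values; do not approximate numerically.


Step 1. Substitute u = x**3 + 5, turning ∫(15*x**2/(x**3 + 5)) dx into ∫(5/u) du: now ∫(5/u) du.
Step 2. Evaluate the standard form [assuming u > 0]: now 5*log(u).
Step 3. Substitute back u = x**3 + 5: now 5*log(x**3 + 5).
Answer: 5*log(x**3 + 5).


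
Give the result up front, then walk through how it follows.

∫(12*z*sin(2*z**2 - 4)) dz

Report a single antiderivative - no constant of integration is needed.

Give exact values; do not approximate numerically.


The answer is -3*cos(2*z**2 - 4).
Step 1. Substitute u = z**2 - 2, turning ∫(12*z*sin(2*z**2 - 4)) dz into ∫(6*sin(2*u)) du: now ∫(6*sin(2*u)) du.
Step 2. Evaluate the standard form: now -3*cos(2*u).
Step 3. Substitute back u = z**2 - 2: now -3*cos(2*z**2 - 4).
Answer: -3*cos(2*z**2 - 4).


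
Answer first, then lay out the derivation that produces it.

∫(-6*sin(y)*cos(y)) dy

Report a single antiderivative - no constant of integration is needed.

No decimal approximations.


The answer is -3*sin(y)**2.
Step 1. Substitute u = sin(y), turning ∫(-6*sin(y)*cos(y)) dy into ∫(-6*u) du: now ∫(-6*u) du.
Step 2. Evaluate the standard form: now -3*u**2.
Step 3. Substitute back u = sin(y): now -3*sin(y)**2.
Answer: -3*sin(y)**2.


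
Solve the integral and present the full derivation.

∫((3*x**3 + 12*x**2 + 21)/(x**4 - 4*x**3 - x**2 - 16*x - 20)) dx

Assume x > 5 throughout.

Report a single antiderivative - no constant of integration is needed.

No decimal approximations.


Step 1. Decompose ∫((3*x**3 + 12*x**2 + 21)/(x**4 - 4*x**3 - x**2 - 16*x - 20)) dx by partial fractions, (3*x**3 + 12*x**2 + 21)/(x**4 - 4*x**3 - x**2 - 16*x - 20) = 3/(x**2 + 4) - 1/(x + 1) + 4/(x - 5): now ∫(4/(x - 5)) dx + ∫(-1/(x + 1)) dx + ∫(3/(x**2 + 4)) dx.
Step 2. Evaluate the standard form [assuming x > 5]: now 4*log(x - 5) + ∫(-1/(x + 1)) dx + ∫(3/(x**2 + 4)) dx.
Step 3. Evaluate the standard form [assuming x > -1]: now 4*log(x - 5) - log(x + 1) + ∫(3/(x**2 + 4)) dx.
Step 4. Evaluate the standard form: now 4*log(x - 5) - log(x + 1) + 3*atan(x/2)/2.
Answer: 4*log(x - 5) - log(x + 1) + 3*atan(x/2)/2.


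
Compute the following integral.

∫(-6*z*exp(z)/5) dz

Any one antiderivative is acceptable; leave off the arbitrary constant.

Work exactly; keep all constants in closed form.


Answer: -6*z*exp(z)/5 + 6*exp(z)/5.


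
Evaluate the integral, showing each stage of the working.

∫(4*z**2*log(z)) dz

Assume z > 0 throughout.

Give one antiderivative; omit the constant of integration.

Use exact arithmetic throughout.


Step 1. Integrate ∫(4*z**2*log(z)) dz by parts with u = log(z), dv = (4*z**2) dz, so v = 4*z**3/3 [assuming z > 0]: now 4*z**3*log(z)/3 + ∫(-4*z**2/3) dz.
Step 2. Evaluate the standard form: now 4*z**3*log(z)/3 - 4*z**3/9.
Answer: 4*z**3*log(z)/3 - 4*z**3/9.


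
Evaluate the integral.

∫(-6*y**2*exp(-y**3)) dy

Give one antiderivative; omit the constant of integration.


Answer: 2*exp(-y**3).


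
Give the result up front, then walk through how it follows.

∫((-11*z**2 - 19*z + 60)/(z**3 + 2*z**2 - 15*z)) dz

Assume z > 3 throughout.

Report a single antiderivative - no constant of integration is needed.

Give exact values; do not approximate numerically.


The answer is -4*log(z) - 4*log(z - 3) - 3*log(z + 5).
Step 1. Decompose ∫((-11*z**2 - 19*z + 60)/(z**3 + 2*z**2 - 15*z)) dz by partial fractions, (-11*z**2 - 19*z + 60)/(z**3 + 2*z**2 - 15*z) = -3/(z + 5) - 4/(z - 3) - 4/z: now ∫(-4/z) dz + ∫(-4/(z - 3)) dz + ∫(-3/(z + 5)) dz.
Step 2. Evaluate the standard form [assuming z > -5]: now -3*log(z + 5) + ∫(-4/z) dz + ∫(-4/(z - 3)) dz.
Step 3. Evaluate the standard form [assuming z > 0]: now -4*log(z) - 3*log(z + 5) + ∫(-4/(z - 3)) dz.
Step 4. Evaluate the standard form [assuming z > 3]: now -4*log(z) - 4*log(z - 3) - 3*log(z + 5).
Answer: -4*log(z) - 4*log(z - 3) - 3*log(z + 5).


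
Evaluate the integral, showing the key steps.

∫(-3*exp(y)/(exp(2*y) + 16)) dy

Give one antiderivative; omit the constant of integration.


Step 1. Substitute u = exp(y), turning ∫(-3*exp(y)/(exp(2*y) + 16)) dy into ∫(-3/(u**2 + 16)) du: now ∫(-3/(u**2 + 16)) du.
Step 2. Evaluate the standard form: now -3*atan(u/4)/4.
Step 3. Substitute back u = exp(y): now -3*atan(exp(y)/4)/4.
Answer: -3*atan(exp(y)/4)/4.


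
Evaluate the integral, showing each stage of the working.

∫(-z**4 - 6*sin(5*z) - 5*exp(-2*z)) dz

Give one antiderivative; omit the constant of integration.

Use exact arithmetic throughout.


Step 1. Rewrite: now ∫(-z**4) dz + ∫(-5*exp(-2*z)) dz + ∫(-6*sin(5*z)) dz.
Step 2. Evaluate the standard form: now -z**5/5 + ∫(-5*exp(-2*z)) dz + ∫(-6*sin(5*z)) dz.
Step 3. Evaluate the standard form: now -z**5/5 + 6*cos(5*z)/5 + ∫(-5*exp(-2*z)) dz.
Step 4. Evaluate the standard form: now -z**5/5 + 6*cos(5*z)/5 + 5*exp(-2*z)/2.
Answer: -z**5/5 + 6*cos(5*z)/5 + 5*exp(-2*z)/2.


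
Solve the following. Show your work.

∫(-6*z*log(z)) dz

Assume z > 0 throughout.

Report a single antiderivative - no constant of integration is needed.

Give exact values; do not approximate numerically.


Step 1. Integrate ∫(-6*z*log(z)) dz by parts with u = log(z), dv = (-6*z) dz, so v = -3*z**2 [assuming z > 0]: now -3*z**2*log(z) + ∫(3*z) dz.
Step 2. Evaluate the standard form: now -3*z**2*log(z) + 3*z**2/2.
Answer: -3*z**2*log(z) + 3*z**2/2.


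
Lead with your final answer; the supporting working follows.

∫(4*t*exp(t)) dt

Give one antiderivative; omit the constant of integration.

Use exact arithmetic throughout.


The answer is 4*t*exp(t) - 4*exp(t).
Step 1. Integrate ∫(4*t*exp(t)) dt by parts with u = t, dv = (4*exp(t)) dt, so v = 4*exp(t): now 4*t*exp(t) + ∫(-4*exp(t)) dt.
Step 2. Evaluate the standard form: now 4*t*exp(t) - 4*exp(t).
Answer: 4*t*exp(t) - 4*exp(t).


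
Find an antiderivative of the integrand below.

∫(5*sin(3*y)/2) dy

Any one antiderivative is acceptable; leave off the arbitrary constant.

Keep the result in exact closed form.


Answer: -5*cos(3*y)/6.


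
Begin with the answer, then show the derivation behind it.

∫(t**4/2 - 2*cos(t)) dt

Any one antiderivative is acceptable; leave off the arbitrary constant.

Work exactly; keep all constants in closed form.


The answer is t**5/10 - 2*sin(t).
Step 1. Rewrite: now ∫(t**4/2) dt + ∫(-2*cos(t)) dt.
Step 2. Evaluate the standard form: now t**5/10 + ∫(-2*cos(t)) dt.
Step 3. Evaluate the standard form: now t**5/10 - 2*sin(t).
Answer: t**5/10 - 2*sin(t).


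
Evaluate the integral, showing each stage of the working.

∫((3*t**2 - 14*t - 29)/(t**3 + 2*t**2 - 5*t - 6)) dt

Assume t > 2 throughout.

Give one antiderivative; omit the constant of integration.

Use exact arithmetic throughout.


Step 1. Decompose ∫((3*t**2 - 14*t - 29)/(t**3 + 2*t**2 - 5*t - 6)) dt by partial fractions, (3*t**2 - 14*t - 29)/(t**3 + 2*t**2 - 5*t - 6) = 4/(t + 3) + 2/(t + 1) - 3/(t - 2): now ∫(-3/(t - 2)) dt + ∫(2/(t + 1)) dt + ∫(4/(t + 3)) dt.
Step 2. Evaluate the standard form [assuming t > 2]: now -3*log(t - 2) + ∫(2/(t + 1)) dt + ∫(4/(t + 3)) dt.
Step 3. Evaluate the standard form [assuming t > -3]: now -3*log(t - 2) + 4*log(t + 3) + ∫(2/(t + 1)) dt.
Step 4. Evaluate the standard form [assuming t > -1]: now -3*log(t - 2) + 2*log(t + 1) + 4*log(t + 3).
Answer: -3*log(t - 2) + 2*log(t + 1) + 4*log(t + 3).


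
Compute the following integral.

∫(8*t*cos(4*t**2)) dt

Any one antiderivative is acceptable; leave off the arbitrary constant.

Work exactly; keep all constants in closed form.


Answer: sin(4*t**2).


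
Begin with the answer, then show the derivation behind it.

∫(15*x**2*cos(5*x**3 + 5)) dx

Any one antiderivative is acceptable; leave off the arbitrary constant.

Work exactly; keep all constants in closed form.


The answer is sin(5*x**3 + 5).
Step 1. Substitute u = x**3 + 1, turning ∫(15*x**2*cos(5*x**3 + 5)) dx into ∫(5*cos(5*u)) du: now ∫(5*cos(5*u)) du.
Step 2. Evaluate the standard form: now sin(5*u).
Step 3. Substitute back u = x**3 + 1: now sin(5*x**3 + 5).
Answer: sin(5*x**3 + 5).
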